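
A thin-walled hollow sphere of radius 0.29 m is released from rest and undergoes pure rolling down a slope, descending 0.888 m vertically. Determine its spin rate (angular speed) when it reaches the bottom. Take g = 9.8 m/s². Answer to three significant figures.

ω ≈ 11.1 rad/s

Here I = (2/3)MR², so the shape factor k = I/(MR²) = 2/3.
The rolling condition ω = v/R makes the rotational term ½I(v/R)² = ½kMv², so KE_total = ½(1+k)Mv² = (5/6)Mv².
Energy conservation Mgh = ½(1+k)Mv² gives v = √(2gh/(1+k)) = √(2 × 9.8 × 0.888 / 1.667) = 3.232 m/s.
The angular speed follows from ω = v/R = 3.232/0.29 ≈ 11.1 rad/s.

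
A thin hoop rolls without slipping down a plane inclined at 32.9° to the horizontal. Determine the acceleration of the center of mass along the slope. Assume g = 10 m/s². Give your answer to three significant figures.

a ≈ 2.72 m/s²

The moment of inertia is MR², giving k ≡ I/(MR²) = 1.
Translational: Mg sinθ − f = Ma. Rotational about the CM: fR = Iα = kMRa, so f = kMa.
Eliminating f: Mg sinθ = (1+k)Ma, so a = g sinθ/(1+k) = 10 × sin32.9° / 2 ≈ 2.72 m/s².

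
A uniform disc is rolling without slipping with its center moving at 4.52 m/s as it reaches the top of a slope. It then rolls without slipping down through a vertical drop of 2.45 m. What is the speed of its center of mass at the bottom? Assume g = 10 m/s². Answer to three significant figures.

For this body I = (1/2)MR², i.e. k = I/(MR²) = 0.5.
The rolling condition ω = v/R makes the rotational term ½I(v/R)² = ½kMv², so KE_total = ½(1+k)Mv² = (3/4)Mv².
Conserving energy between top and bottom: (3/4)Mv² = (3/4)Mv₀² + Mgh, hence v² = v₀² + 2gh/(1+k).
v = √(4.52² + 2×10×2.45/1.5) = √53.1 ≈ 7.29 m/s.

v ≈ 7.29 m/s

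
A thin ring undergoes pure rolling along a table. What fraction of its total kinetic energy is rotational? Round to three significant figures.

With I = MR², the ratio k = I/(MR²) is 1.
With ω = v/R, KE_trans = ½Mv² and KE_rot = ½Iω² = ½kMv², so KE_total = ½(1+k)Mv².
The rotational fraction is therefore k/(1+k) = 1/2 ≈ 0.500.

fraction ≈ 0.500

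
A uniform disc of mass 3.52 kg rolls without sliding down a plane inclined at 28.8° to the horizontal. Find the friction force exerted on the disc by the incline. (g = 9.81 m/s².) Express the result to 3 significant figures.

For this body I = (1/2)MR², i.e. k = I/(MR²) = 0.5.
Newton's second law down the slope: Mg sinθ − f = Ma. The torque equation fR = Iα (with α = a/R) gives f = kMa.
Combining, a = g sinθ/(1+k) and f = kMa = kMg sinθ/(1+k).
f = 0.5 × 3.52 × 9.81 × sin28.8° / 1.5 ≈ 5.55 N.

f ≈ 5.55 N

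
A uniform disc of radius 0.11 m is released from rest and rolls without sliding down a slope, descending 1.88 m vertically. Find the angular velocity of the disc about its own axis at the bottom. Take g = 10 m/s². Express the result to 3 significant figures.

ω ≈ 45.5 rad/s

With I = (1/2)MR², the ratio k = I/(MR²) is 0.5.
Rolling without slipping gives ω = v/R, so the total kinetic energy is ½Mv² + ½Iω² = ½(1+k)Mv² = (3/4)Mv².
Energy conservation Mgh = ½(1+k)Mv² gives v = √(2gh/(1+k)) = √(2 × 10 × 1.88 / 1.5) = 5.007 m/s.
Then ω = v/R = 5.007 / 0.11 ≈ 45.5 rad/s.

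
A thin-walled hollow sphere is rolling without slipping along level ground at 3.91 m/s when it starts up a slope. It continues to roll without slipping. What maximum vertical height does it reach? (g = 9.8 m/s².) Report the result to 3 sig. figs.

With I = (2/3)MR², the ratio k = I/(MR²) is 2/3.
The rolling condition ω = v/R makes the rotational term ½I(v/R)² = ½kMv², so KE_total = ½(1+k)Mv² = (5/6)Mv².
At the top the kinetic energy is zero, so (5/6)Mv₀² = Mgh.
Thus h = (1+k)v₀²/(2g) = 1.667 × 3.91² / (2 × 9.8) ≈ 1.30 m.

h ≈ 1.30 m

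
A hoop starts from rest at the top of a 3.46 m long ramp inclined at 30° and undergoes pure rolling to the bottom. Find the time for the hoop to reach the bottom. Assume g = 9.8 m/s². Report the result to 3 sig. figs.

t ≈ 1.68 s

Here I = MR², so the shape factor k = I/(MR²) = 1.
Translational: Mg sinθ − f = Ma. Rotational about the CM: fR = Iα = kMRa, so f = kMa.
Hence a = g sinθ/(1+k) = 9.8×sin30°/2 = 2.45 m/s².
Starting from rest, L = ½at², so t = √(2L/a) = √(2×3.46/2.45) ≈ 1.68 s.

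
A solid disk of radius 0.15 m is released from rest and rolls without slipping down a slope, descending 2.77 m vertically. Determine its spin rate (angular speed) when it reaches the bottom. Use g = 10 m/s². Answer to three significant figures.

ω ≈ 40.5 rad/s

The moment of inertia is (1/2)MR², giving k ≡ I/(MR²) = 0.5.
Pure rolling means v = ωR; then KE = ½Mv² + ½I(v/R)² = ½(1+k)Mv² = (3/4)Mv².
Energy conservation Mgh = ½(1+k)Mv² gives v = √(2gh/(1+k)) = √(2 × 10 × 2.77 / 1.5) = 6.077 m/s.
The angular speed follows from ω = v/R = 6.077/0.15 ≈ 40.5 rad/s.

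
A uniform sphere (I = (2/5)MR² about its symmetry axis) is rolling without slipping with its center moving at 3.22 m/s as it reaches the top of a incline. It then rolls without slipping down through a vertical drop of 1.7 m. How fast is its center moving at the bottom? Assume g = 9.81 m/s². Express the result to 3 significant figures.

With I = (2/5)MR², the ratio k = I/(MR²) is 0.4.
The rolling condition ω = v/R makes the rotational term ½I(v/R)² = ½kMv², so KE_total = ½(1+k)Mv² = (7/10)Mv².
Conserving energy between top and bottom: (7/10)Mv² = (7/10)Mv₀² + Mgh, hence v² = v₀² + 2gh/(1+k).
v = √(3.22² + 2×9.81×1.7/1.4) = √34.19 ≈ 5.85 m/s.

v ≈ 5.85 m/s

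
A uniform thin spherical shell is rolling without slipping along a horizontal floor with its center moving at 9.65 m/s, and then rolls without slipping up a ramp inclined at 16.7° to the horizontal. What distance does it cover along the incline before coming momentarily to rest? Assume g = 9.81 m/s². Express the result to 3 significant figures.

For this body I = (2/3)MR², i.e. k = I/(MR²) = 2/3.
Pure rolling means v = ωR; then KE = ½Mv² + ½I(v/R)² = ½(1+k)Mv² = (5/6)Mv².
Setting this equal to Mgh gives the vertical rise h = (1+k)v₀²/(2g) = 1.667×9.65²/(2×9.81) = 7.911 m.
The distance along the slope is d = h/sinθ = 7.911/sin16.7° ≈ 27.5 m.

d ≈ 27.5 m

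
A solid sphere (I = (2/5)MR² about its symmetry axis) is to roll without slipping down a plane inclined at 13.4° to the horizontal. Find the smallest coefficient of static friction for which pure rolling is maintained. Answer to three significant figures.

For this body I = (2/5)MR², i.e. k = I/(MR²) = 0.4.
Along the incline Mg sinθ − f = Ma, and torque about the center fR = Iα = kMR²(a/R) gives f = kMa.
These give a = g sinθ/(1+k) and the required friction f = kMg sinθ/(1+k).
With N = Mg cosθ, the no-slip condition f ≤ μN gives μ_min = f/N = k tanθ/(1+k).
μ_min = 0.4 × tan13.4° / 1.4 ≈ 0.0681.

μ_min ≈ 0.0681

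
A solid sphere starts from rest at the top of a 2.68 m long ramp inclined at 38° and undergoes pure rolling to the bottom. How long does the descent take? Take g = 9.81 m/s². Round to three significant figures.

t ≈ 1.11 s

For this body I = (2/5)MR², i.e. k = I/(MR²) = 0.4.
Along the incline Mg sinθ − f = Ma, and torque about the center fR = Iα = kMR²(a/R) gives f = kMa.
Hence a = g sinθ/(1+k) = 9.81×sin38°/1.4 = 4.314 m/s².
Starting from rest, L = ½at², so t = √(2L/a) = √(2×2.68/4.314) ≈ 1.11 s.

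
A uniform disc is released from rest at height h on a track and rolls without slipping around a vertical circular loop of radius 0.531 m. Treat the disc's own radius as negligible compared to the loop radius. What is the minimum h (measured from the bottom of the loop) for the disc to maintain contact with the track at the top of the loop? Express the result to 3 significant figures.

For this body I = (1/2)MR², i.e. k = I/(MR²) = 0.5.
At the top, contact is just lost when gravity alone supplies the centripetal force: Mg = Mv_top²/r, i.e. v_top² = gr.
With ω = v/R, the kinetic energy at speed v is ½(1+k)Mv² = (3/4)Mv².
Energy conservation from release (height h) to the top (height 2r): Mgh = Mg(2r) + (3/4)M·gr.
Thus h_min = 2r + (1+k)r/2 = r(2 + 1.5/2) = 0.531 × 2.75 ≈ 1.46 m.

h_min ≈ 1.46 m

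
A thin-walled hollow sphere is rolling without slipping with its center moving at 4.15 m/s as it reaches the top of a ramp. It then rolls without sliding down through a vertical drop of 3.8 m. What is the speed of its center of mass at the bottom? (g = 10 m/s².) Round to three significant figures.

With I = (2/3)MR², the ratio k = I/(MR²) is 2/3.
Since it rolls without slipping, ω = v/R and KE = ½Mv² + ½Iω² = ½(1+k)Mv² = (5/6)Mv².
Energy conservation: (5/6)Mv₀² + Mgh = (5/6)Mv², so v² = v₀² + 2gh/(1+k).
v = √(4.15² + 2×10×3.8/1.667) = √62.82 ≈ 7.93 m/s.

v ≈ 7.93 m/s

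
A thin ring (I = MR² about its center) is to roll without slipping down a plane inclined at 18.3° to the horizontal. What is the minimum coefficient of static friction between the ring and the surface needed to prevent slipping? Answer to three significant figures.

μ_min ≈ 0.165

For this body I = MR², i.e. k = I/(MR²) = 1.
Newton's second law down the slope: Mg sinθ − f = Ma. The torque equation fR = Iα (with α = a/R) gives f = kMa.
These give a = g sinθ/(1+k) and the required friction f = kMg sinθ/(1+k).
The normal force is N = Mg cosθ, so μ_min = f/N = k tanθ/(1+k).
μ_min = 1 × tan18.3° / 2 ≈ 0.165.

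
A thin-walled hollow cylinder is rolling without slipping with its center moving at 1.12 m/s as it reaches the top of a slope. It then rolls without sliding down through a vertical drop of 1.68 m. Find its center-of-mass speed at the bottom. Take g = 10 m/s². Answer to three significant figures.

v ≈ 4.25 m/s

The moment of inertia is MR², giving k ≡ I/(MR²) = 1.
Pure rolling means v = ωR; then KE = ½Mv² + ½I(v/R)² = ½(1+k)Mv² = Mv².
Conserving energy between top and bottom: Mv² = Mv₀² + Mgh, hence v² = v₀² + 2gh/(1+k).
v = √(1.12² + 2×10×1.68/2) = √18.05 ≈ 4.25 m/s.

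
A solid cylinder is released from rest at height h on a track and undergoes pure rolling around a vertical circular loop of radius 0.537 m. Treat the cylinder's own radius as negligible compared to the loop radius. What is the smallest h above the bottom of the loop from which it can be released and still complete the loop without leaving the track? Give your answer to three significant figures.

h_min ≈ 1.48 m

For this body I = (1/2)MR², i.e. k = I/(MR²) = 0.5.
At the top, contact is just lost when gravity alone supplies the centripetal force: Mg = Mv_top²/r, i.e. v_top² = gr.
With ω = v/R, the kinetic energy at speed v is ½(1+k)Mv² = (3/4)Mv².
Energy conservation from release (height h) to the top (height 2r): Mgh = Mg(2r) + (3/4)M·gr.
Thus h_min = 2r + (1+k)r/2 = r(2 + 1.5/2) = 0.537 × 2.75 ≈ 1.48 m.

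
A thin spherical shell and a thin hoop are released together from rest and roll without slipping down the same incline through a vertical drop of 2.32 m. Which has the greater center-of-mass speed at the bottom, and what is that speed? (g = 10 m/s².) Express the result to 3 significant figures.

For rolling without slipping, Mgh = ½(1+k)Mv² where k = I/(MR²), so v = √(2gh/(1+k)).
Thin spherical shell: k = 2/3, giving v = √(2×10×2.32/1.667) = 5.276 m/s.
Thin hoop: k = 1, giving v = √(2×10×2.32/2) = 4.817 m/s.
The smaller k wins: the thin spherical shell, at ≈ 5.28 m/s.

the thin spherical shell, at v ≈ 5.28 m/s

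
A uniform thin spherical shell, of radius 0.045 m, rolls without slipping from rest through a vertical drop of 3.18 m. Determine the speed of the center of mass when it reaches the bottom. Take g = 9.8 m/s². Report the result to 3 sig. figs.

v ≈ 6.12 m/s

The moment of inertia is (2/3)MR², giving k ≡ I/(MR²) = 2/3.
Since it rolls without slipping, ω = v/R and KE = ½Mv² + ½Iω² = ½(1+k)Mv² = (5/6)Mv².
Setting Mgh = (5/6)Mv² gives v = √(2gh/(1+k)) = √(2·9.8·3.18/1.667) ≈ 6.12 m/s.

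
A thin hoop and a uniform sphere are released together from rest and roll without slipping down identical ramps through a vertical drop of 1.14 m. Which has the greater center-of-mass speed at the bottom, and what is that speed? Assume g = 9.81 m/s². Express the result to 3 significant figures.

For rolling without slipping, Mgh = ½(1+k)Mv² where k = I/(MR²), so v = √(2gh/(1+k)).
Thin hoop: k = 1, giving v = √(2×9.81×1.14/2) = 3.344 m/s.
Uniform sphere: k = 0.4, giving v = √(2×9.81×1.14/1.4) = 3.997 m/s.
The smaller k wins: the uniform sphere, at ≈ 4.00 m/s.

the uniform sphere, at v ≈ 4.00 m/s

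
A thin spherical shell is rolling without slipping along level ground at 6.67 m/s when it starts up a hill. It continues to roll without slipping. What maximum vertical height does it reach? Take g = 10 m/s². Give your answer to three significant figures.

Here I = (2/3)MR², so the shape factor k = I/(MR²) = 2/3.
The rolling condition ω = v/R makes the rotational term ½I(v/R)² = ½kMv², so KE_total = ½(1+k)Mv² = (5/6)Mv².
All of this converts to potential energy at the highest point: (5/6)Mv₀² = Mgh.
Thus h = (1+k)v₀²/(2g) = 1.667 × 6.67² / (2 × 10) ≈ 3.71 m.

h ≈ 3.71 m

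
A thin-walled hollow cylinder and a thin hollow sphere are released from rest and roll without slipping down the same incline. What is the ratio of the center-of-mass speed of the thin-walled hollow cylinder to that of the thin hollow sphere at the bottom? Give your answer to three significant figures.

Each satisfies Mgh = ½(1+k)Mv² with k = I/(MR²), so v ∝ 1/√(1+k).
For the thin-walled hollow cylinder k = 1; for the thin hollow sphere k = 2/3.
v₁/v₂ = √((1+k₂)/(1+k₁)) = √(1.667/2) ≈ 0.913.

v_ratio ≈ 0.913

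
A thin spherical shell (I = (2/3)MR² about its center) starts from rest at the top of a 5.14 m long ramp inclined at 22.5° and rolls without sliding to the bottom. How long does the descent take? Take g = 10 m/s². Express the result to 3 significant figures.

t ≈ 2.12 s

The moment of inertia is (2/3)MR², giving k ≡ I/(MR²) = 2/3.
Along the incline Mg sinθ − f = Ma, and torque about the center fR = Iα = kMR²(a/R) gives f = kMa.
Hence a = g sinθ/(1+k) = 10×sin22.5°/1.667 = 2.296 m/s².
Starting from rest, L = ½at², so t = √(2L/a) = √(2×5.14/2.296) ≈ 2.12 s.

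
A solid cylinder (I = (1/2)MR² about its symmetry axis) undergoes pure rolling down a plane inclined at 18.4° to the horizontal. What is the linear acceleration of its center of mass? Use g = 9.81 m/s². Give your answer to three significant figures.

a ≈ 2.06 m/s²

The moment of inertia is (1/2)MR², giving k ≡ I/(MR²) = 0.5.
Newton's second law down the slope: Mg sinθ − f = Ma. The torque equation fR = Iα (with α = a/R) gives f = kMa.
Eliminating f: Mg sinθ = (1+k)Ma, so a = g sinθ/(1+k) = 9.81 × sin18.4° / 1.5 ≈ 2.06 m/s².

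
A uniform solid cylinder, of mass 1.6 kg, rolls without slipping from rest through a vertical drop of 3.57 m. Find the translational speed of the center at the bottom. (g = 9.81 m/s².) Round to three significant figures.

The moment of inertia is (1/2)MR², giving k ≡ I/(MR²) = 0.5.
Rolling without slipping gives ω = v/R, so the total kinetic energy is ½Mv² + ½Iω² = ½(1+k)Mv² = (3/4)Mv².
Setting Mgh = (3/4)Mv² gives v = √(2gh/(1+k)) = √(2·9.81·3.57/1.5) ≈ 6.83 m/s.

v ≈ 6.83 m/s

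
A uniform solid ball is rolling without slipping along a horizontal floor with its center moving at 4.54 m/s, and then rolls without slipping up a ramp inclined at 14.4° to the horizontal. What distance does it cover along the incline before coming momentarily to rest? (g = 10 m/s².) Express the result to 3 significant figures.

The moment of inertia is (2/5)MR², giving k ≡ I/(MR²) = 0.4.
Rolling without slipping gives ω = v/R, so the total kinetic energy is ½Mv² + ½Iω² = ½(1+k)Mv² = (7/10)Mv².
Setting this equal to Mgh gives the vertical rise h = (1+k)v₀²/(2g) = 1.4×4.54²/(2×10) = 1.443 m.
Along the incline, d = h/sinθ = 1.443/sin14.4° ≈ 5.80 m.

d ≈ 5.80 m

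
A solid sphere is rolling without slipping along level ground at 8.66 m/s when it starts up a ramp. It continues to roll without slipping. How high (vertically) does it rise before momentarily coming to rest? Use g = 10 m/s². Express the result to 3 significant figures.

The moment of inertia is (2/5)MR², giving k ≡ I/(MR²) = 0.4.
Since it rolls without slipping, ω = v/R and KE = ½Mv² + ½Iω² = ½(1+k)Mv² = (7/10)Mv².
At the top the kinetic energy is zero, so (7/10)Mv₀² = Mgh.
Thus h = (1+k)v₀²/(2g) = 1.4 × 8.66² / (2 × 10) ≈ 5.25 m.

h ≈ 5.25 m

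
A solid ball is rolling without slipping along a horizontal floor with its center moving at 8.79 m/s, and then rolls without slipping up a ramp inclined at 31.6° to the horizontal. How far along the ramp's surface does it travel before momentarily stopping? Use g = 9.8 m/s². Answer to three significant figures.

The moment of inertia is (2/5)MR², giving k ≡ I/(MR²) = 0.4.
Pure rolling means v = ωR; then KE = ½Mv² + ½I(v/R)² = ½(1+k)Mv² = (7/10)Mv².
Setting this equal to Mgh gives the vertical rise h = (1+k)v₀²/(2g) = 1.4×8.79²/(2×9.8) = 5.519 m.
The distance along the slope is d = h/sinθ = 5.519/sin31.6° ≈ 10.5 m.

d ≈ 10.5 m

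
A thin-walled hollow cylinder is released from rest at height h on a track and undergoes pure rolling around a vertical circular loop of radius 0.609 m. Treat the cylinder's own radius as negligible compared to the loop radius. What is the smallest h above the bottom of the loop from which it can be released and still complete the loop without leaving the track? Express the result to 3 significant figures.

h_min ≈ 1.83 m

Here I = MR², so the shape factor k = I/(MR²) = 1.
At the top, contact is just lost when gravity alone supplies the centripetal force: Mg = Mv_top²/r, i.e. v_top² = gr.
With ω = v/R, the kinetic energy at speed v is ½(1+k)Mv² = Mv².
Energy conservation from release (height h) to the top (height 2r): Mgh = Mg(2r) + M·gr.
Thus h_min = 2r + (1+k)r/2 = r(2 + 2/2) = 0.609 × 3 ≈ 1.83 m.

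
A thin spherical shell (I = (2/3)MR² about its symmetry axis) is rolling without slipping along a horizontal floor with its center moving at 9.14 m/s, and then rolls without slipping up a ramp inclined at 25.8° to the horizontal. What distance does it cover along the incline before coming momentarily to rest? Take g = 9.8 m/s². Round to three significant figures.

For this body I = (2/3)MR², i.e. k = I/(MR²) = 2/3.
Rolling without slipping gives ω = v/R, so the total kinetic energy is ½Mv² + ½Iω² = ½(1+k)Mv² = (5/6)Mv².
Setting this equal to Mgh gives the vertical rise h = (1+k)v₀²/(2g) = 1.667×9.14²/(2×9.8) = 7.104 m.
Along the incline, d = h/sinθ = 7.104/sin25.8° ≈ 16.3 m.

d ≈ 16.3 m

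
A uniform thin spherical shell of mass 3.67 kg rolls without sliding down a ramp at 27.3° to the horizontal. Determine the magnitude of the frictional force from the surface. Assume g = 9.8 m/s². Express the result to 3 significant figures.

With I = (2/3)MR², the ratio k = I/(MR²) is 2/3.
Translational: Mg sinθ − f = Ma. Rotational about the CM: fR = Iα = kMRa, so f = kMa.
Combining, a = g sinθ/(1+k) and f = kMa = kMg sinθ/(1+k).
f = (2/3) × 3.67 × 9.8 × sin27.3° / 1.667 ≈ 6.60 N.

f ≈ 6.60 N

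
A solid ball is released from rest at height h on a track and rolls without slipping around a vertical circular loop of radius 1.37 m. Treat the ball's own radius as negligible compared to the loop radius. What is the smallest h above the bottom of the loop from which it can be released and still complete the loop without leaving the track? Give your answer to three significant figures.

h_min ≈ 3.70 m

The moment of inertia is (2/5)MR², giving k ≡ I/(MR²) = 0.4.
At the top, contact is just lost when gravity alone supplies the centripetal force: Mg = Mv_top²/r, i.e. v_top² = gr.
With ω = v/R, the kinetic energy at speed v is ½(1+k)Mv² = (7/10)Mv².
Energy conservation from release (height h) to the top (height 2r): Mgh = Mg(2r) + (7/10)M·gr.
Thus h_min = 2r + (1+k)r/2 = r(2 + 1.4/2) = 1.37 × 2.7 ≈ 3.70 m.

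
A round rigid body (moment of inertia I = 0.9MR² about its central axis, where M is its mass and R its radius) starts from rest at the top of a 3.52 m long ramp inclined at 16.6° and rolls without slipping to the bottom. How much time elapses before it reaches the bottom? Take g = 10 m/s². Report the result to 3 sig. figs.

t ≈ 2.16 s

Here I = 0.9MR², so the shape factor k = I/(MR²) = 0.9.
Translational: Mg sinθ − f = Ma. Rotational about the CM: fR = Iα = kMRa, so f = kMa.
Hence a = g sinθ/(1+k) = 10×sin16.6°/1.9 = 1.504 m/s².
Starting from rest, L = ½at², so t = √(2L/a) = √(2×3.52/1.504) ≈ 2.16 s.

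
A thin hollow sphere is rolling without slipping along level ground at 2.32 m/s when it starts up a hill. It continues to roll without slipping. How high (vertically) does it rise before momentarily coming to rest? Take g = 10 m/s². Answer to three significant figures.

h ≈ 0.449 m

For this body I = (2/3)MR², i.e. k = I/(MR²) = 2/3.
Rolling without slipping gives ω = v/R, so the total kinetic energy is ½Mv² + ½Iω² = ½(1+k)Mv² = (5/6)Mv².
All of this converts to potential energy at the highest point: (5/6)Mv₀² = Mgh.
Thus h = (1+k)v₀²/(2g) = 1.667 × 2.32² / (2 × 10) ≈ 0.449 m.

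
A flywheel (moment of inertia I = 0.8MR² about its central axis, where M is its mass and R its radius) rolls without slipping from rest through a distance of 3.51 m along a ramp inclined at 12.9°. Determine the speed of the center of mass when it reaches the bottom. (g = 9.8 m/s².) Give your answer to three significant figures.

v ≈ 2.92 m/s

For this body I = 0.8MR², i.e. k = I/(MR²) = 0.8.
Rolling without slipping gives ω = v/R, so the total kinetic energy is ½Mv² + ½Iω² = ½(1+k)Mv² = (9/10)Mv².
The vertical drop is h = L sinθ = 3.51 × sin12.9° = 0.7836 m.
Setting Mgh = (9/10)Mv² gives v = √(2gh/(1+k)) = √(2·9.8·0.7836/1.8) ≈ 2.92 m/s.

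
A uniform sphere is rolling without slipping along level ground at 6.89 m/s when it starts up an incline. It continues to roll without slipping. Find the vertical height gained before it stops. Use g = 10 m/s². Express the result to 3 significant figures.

Here I = (2/5)MR², so the shape factor k = I/(MR²) = 0.4.
Pure rolling means v = ωR; then KE = ½Mv² + ½I(v/R)² = ½(1+k)Mv² = (7/10)Mv².
At the top the kinetic energy is zero, so (7/10)Mv₀² = Mgh.
Thus h = (1+k)v₀²/(2g) = 1.4 × 6.89² / (2 × 10) ≈ 3.32 m.

h ≈ 3.32 m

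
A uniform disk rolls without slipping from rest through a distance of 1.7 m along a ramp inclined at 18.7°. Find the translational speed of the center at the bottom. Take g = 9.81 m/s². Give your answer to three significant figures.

For this body I = (1/2)MR², i.e. k = I/(MR²) = 0.5.
The rolling condition ω = v/R makes the rotational term ½I(v/R)² = ½kMv², so KE_total = ½(1+k)Mv² = (3/4)Mv².
The vertical drop is h = L sinθ = 1.7 × sin18.7° = 0.545 m.
Energy conservation: Mgh = (3/4)Mv², so v = √(2gh/(1+k)) = √(2 × 9.81 × 0.545 / 1.5) ≈ 2.67 m/s.

v ≈ 2.67 m/s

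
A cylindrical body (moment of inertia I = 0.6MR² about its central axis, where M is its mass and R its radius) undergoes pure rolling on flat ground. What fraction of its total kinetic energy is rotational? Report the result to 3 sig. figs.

For this body I = 0.6MR², i.e. k = I/(MR²) = 0.6.
With ω = v/R, KE_trans = ½Mv² and KE_rot = ½Iω² = ½kMv², so KE_total = ½(1+k)Mv².
The rotational fraction is therefore k/(1+k) = 0.6/1.6 ≈ 0.375.

fraction ≈ 0.375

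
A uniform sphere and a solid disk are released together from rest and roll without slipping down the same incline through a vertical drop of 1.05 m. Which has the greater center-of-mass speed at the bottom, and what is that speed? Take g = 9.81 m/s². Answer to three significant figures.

the uniform sphere, at v ≈ 3.84 m/s

For rolling without slipping, Mgh = ½(1+k)Mv² where k = I/(MR²), so v = √(2gh/(1+k)).
Uniform sphere: k = 0.4, giving v = √(2×9.81×1.05/1.4) = 3.836 m/s.
Solid disk: k = 0.5, giving v = √(2×9.81×1.05/1.5) = 3.706 m/s.
The smaller k wins: the uniform sphere, at ≈ 3.84 m/s.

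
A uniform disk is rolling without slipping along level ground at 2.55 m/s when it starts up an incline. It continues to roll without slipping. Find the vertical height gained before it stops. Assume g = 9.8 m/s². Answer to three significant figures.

With I = (1/2)MR², the ratio k = I/(MR²) is 0.5.
The rolling condition ω = v/R makes the rotational term ½I(v/R)² = ½kMv², so KE_total = ½(1+k)Mv² = (3/4)Mv².
At the top the kinetic energy is zero, so (3/4)Mv₀² = Mgh.
Thus h = (1+k)v₀²/(2g) = 1.5 × 2.55² / (2 × 9.8) ≈ 0.498 m.

h ≈ 0.498 m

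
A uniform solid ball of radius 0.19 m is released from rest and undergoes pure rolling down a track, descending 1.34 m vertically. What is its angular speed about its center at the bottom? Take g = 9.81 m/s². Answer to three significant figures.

ω ≈ 22.8 rad/s

The moment of inertia is (2/5)MR², giving k ≡ I/(MR²) = 0.4.
The rolling condition ω = v/R makes the rotational term ½I(v/R)² = ½kMv², so KE_total = ½(1+k)Mv² = (7/10)Mv².
Energy conservation Mgh = ½(1+k)Mv² gives v = √(2gh/(1+k)) = √(2 × 9.81 × 1.34 / 1.4) = 4.333 m/s.
Then ω = v/R = 4.333 / 0.19 ≈ 22.8 rad/s.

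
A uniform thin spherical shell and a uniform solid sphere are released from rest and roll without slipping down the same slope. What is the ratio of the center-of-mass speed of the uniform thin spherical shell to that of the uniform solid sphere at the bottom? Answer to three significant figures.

v_ratio ≈ 0.917

Each satisfies Mgh = ½(1+k)Mv² with k = I/(MR²), so v ∝ 1/√(1+k).
For the uniform thin spherical shell k = 2/3; for the uniform solid sphere k = 0.4.
v₁/v₂ = √((1+k₂)/(1+k₁)) = √(1.4/1.667) ≈ 0.917.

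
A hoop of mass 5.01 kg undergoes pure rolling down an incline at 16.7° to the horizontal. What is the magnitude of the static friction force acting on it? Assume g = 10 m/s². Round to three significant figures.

f ≈ 7.20 N

For this body I = MR², i.e. k = I/(MR²) = 1.
Along the incline Mg sinθ − f = Ma, and torque about the center fR = Iα = kMR²(a/R) gives f = kMa.
Combining, a = g sinθ/(1+k) and f = kMa = kMg sinθ/(1+k).
f = 1 × 5.01 × 10 × sin16.7° / 2 ≈ 7.20 N.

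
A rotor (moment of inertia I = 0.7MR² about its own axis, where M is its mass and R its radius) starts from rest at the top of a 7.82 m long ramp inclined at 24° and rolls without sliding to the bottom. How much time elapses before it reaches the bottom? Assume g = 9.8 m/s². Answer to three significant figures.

The moment of inertia is 0.7MR², giving k ≡ I/(MR²) = 0.7.
Newton's second law down the slope: Mg sinθ − f = Ma. The torque equation fR = Iα (with α = a/R) gives f = kMa.
Hence a = g sinθ/(1+k) = 9.8×sin24°/1.7 = 2.345 m/s².
With constant a from rest, t = √(2L/a) = √(2·7.82/2.345) ≈ 2.58 s.

t ≈ 2.58 s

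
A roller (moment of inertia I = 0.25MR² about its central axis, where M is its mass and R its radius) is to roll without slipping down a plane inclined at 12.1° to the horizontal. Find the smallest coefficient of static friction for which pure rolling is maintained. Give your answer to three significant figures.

μ_min ≈ 0.0429

For this body I = 0.25MR², i.e. k = I/(MR²) = 0.25.
Along the incline Mg sinθ − f = Ma, and torque about the center fR = Iα = kMR²(a/R) gives f = kMa.
These give a = g sinθ/(1+k) and the required friction f = kMg sinθ/(1+k).
The normal force is N = Mg cosθ, so μ_min = f/N = k tanθ/(1+k).
μ_min = 0.25 × tan12.1° / 1.25 ≈ 0.0429.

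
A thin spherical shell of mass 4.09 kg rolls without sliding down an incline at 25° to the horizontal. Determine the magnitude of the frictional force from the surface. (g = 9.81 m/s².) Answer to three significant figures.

f ≈ 6.78 N

For this body I = (2/3)MR², i.e. k = I/(MR²) = 2/3.
Along the incline Mg sinθ − f = Ma, and torque about the center fR = Iα = kMR²(a/R) gives f = kMa.
Combining, a = g sinθ/(1+k) and f = kMa = kMg sinθ/(1+k).
f = (2/3) × 4.09 × 9.81 × sin25° / 1.667 ≈ 6.78 N.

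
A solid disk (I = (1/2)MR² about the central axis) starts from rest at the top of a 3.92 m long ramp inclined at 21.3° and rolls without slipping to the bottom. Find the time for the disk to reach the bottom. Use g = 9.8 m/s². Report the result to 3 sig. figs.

With I = (1/2)MR², the ratio k = I/(MR²) is 0.5.
Translational: Mg sinθ − f = Ma. Rotational about the CM: fR = Iα = kMRa, so f = kMa.
Hence a = g sinθ/(1+k) = 9.8×sin21.3°/1.5 = 2.373 m/s².
Starting from rest, L = ½at², so t = √(2L/a) = √(2×3.92/2.373) ≈ 1.82 s.

t ≈ 1.82 s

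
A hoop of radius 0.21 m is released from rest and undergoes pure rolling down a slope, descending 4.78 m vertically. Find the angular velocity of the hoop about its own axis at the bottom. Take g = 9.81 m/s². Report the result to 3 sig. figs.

For this body I = MR², i.e. k = I/(MR²) = 1.
Since it rolls without slipping, ω = v/R and KE = ½Mv² + ½Iω² = ½(1+k)Mv² = Mv².
Energy conservation Mgh = ½(1+k)Mv² gives v = √(2gh/(1+k)) = √(2 × 9.81 × 4.78 / 2) = 6.848 m/s.
Then ω = v/R = 6.848 / 0.21 ≈ 32.6 rad/s.

ω ≈ 32.6 rad/s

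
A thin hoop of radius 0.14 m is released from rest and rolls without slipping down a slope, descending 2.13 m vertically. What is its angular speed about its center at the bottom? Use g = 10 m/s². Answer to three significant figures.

ω ≈ 33.0 rad/s

Here I = MR², so the shape factor k = I/(MR²) = 1.
Rolling without slipping gives ω = v/R, so the total kinetic energy is ½Mv² + ½Iω² = ½(1+k)Mv² = Mv².
Energy conservation Mgh = ½(1+k)Mv² gives v = √(2gh/(1+k)) = √(2 × 10 × 2.13 / 2) = 4.615 m/s.
Then ω = v/R = 4.615 / 0.14 ≈ 33.0 rad/s.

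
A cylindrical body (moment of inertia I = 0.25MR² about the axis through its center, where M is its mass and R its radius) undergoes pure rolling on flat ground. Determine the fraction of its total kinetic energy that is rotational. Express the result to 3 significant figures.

fraction ≈ 0.200

Here I = 0.25MR², so the shape factor k = I/(MR²) = 0.25.
With ω = v/R, KE_trans = ½Mv² and KE_rot = ½Iω² = ½kMv², so KE_total = ½(1+k)Mv².
The rotational fraction is therefore k/(1+k) = 0.25/1.25 ≈ 0.200.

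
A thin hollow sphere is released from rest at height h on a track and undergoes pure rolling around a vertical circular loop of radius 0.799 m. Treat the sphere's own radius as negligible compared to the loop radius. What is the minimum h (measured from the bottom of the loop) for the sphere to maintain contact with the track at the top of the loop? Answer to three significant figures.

For this body I = (2/3)MR², i.e. k = I/(MR²) = 2/3.
At the top, contact is just lost when gravity alone supplies the centripetal force: Mg = Mv_top²/r, i.e. v_top² = gr.
With ω = v/R, the kinetic energy at speed v is ½(1+k)Mv² = (5/6)Mv².
Energy conservation from release (height h) to the top (height 2r): Mgh = Mg(2r) + (5/6)M·gr.
Thus h_min = 2r + (1+k)r/2 = r(2 + 1.667/2) = 0.799 × 2.833 ≈ 2.26 m.

h_min ≈ 2.26 m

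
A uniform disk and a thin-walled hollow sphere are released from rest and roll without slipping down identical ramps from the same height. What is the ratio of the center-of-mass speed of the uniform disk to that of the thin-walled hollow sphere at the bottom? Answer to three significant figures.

Each satisfies Mgh = ½(1+k)Mv² with k = I/(MR²), so v ∝ 1/√(1+k).
For the uniform disk k = 0.5; for the thin-walled hollow sphere k = 2/3.
v₁/v₂ = √((1+k₂)/(1+k₁)) = √(1.667/1.5) ≈ 1.05.

v_ratio ≈ 1.05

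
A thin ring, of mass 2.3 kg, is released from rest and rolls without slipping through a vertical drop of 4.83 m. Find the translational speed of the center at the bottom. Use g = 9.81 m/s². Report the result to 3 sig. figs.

The moment of inertia is MR², giving k ≡ I/(MR²) = 1.
Rolling without slipping gives ω = v/R, so the total kinetic energy is ½Mv² + ½Iω² = ½(1+k)Mv² = Mv².
Setting Mgh = Mv² gives v = √(2gh/(1+k)) = √(2·9.81·4.83/2) ≈ 6.88 m/s.

v ≈ 6.88 m/s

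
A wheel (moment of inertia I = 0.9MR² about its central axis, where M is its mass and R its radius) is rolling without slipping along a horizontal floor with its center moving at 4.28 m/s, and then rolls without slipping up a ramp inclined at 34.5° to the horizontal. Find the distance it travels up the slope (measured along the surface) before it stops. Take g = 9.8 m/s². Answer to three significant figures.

d ≈ 3.14 m

For this body I = 0.9MR², i.e. k = I/(MR²) = 0.9.
Since it rolls without slipping, ω = v/R and KE = ½Mv² + ½Iω² = ½(1+k)Mv² = (19/20)Mv².
Setting this equal to Mgh gives the vertical rise h = (1+k)v₀²/(2g) = 1.9×4.28²/(2×9.8) = 1.776 m.
The distance along the slope is d = h/sinθ = 1.776/sin34.5° ≈ 3.14 m.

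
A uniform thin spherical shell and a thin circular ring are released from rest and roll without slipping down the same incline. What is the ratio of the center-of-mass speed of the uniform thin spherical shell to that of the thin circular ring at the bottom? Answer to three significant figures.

Each satisfies Mgh = ½(1+k)Mv² with k = I/(MR²), so v ∝ 1/√(1+k).
For the uniform thin spherical shell k = 2/3; for the thin circular ring k = 1.
v₁/v₂ = √((1+k₂)/(1+k₁)) = √(2/1.667) ≈ 1.10.

v_ratio ≈ 1.10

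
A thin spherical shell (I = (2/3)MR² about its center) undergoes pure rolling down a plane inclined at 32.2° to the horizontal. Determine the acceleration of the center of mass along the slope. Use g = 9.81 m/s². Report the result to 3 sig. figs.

For this body I = (2/3)MR², i.e. k = I/(MR²) = 2/3.
Newton's second law down the slope: Mg sinθ − f = Ma. The torque equation fR = Iα (with α = a/R) gives f = kMa.
Eliminating f: Mg sinθ = (1+k)Ma, so a = g sinθ/(1+k) = 9.81 × sin32.2° / 1.667 ≈ 3.14 m/s².

a ≈ 3.14 m/s²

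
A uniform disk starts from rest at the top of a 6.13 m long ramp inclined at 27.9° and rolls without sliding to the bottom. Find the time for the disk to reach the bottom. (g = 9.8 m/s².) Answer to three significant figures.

t ≈ 2.00 s

Here I = (1/2)MR², so the shape factor k = I/(MR²) = 0.5.
Newton's second law down the slope: Mg sinθ − f = Ma. The torque equation fR = Iα (with α = a/R) gives f = kMa.
Hence a = g sinθ/(1+k) = 9.8×sin27.9°/1.5 = 3.057 m/s².
With constant a from rest, t = √(2L/a) = √(2·6.13/3.057) ≈ 2.00 s.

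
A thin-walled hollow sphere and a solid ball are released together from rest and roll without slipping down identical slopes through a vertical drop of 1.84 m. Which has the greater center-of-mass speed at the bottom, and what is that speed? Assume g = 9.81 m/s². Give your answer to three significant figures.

the solid ball, at v ≈ 5.08 m/s

For rolling without slipping, Mgh = ½(1+k)Mv² where k = I/(MR²), so v = √(2gh/(1+k)).
Thin-walled hollow sphere: k = 2/3, giving v = √(2×9.81×1.84/1.667) = 4.654 m/s.
Solid ball: k = 0.4, giving v = √(2×9.81×1.84/1.4) = 5.078 m/s.
The smaller k wins: the solid ball, at ≈ 5.08 m/s.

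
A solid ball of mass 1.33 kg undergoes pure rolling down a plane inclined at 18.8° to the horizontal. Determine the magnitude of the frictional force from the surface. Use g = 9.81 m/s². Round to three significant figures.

f ≈ 1.20 N

With I = (2/5)MR², the ratio k = I/(MR²) is 0.4.
Newton's second law down the slope: Mg sinθ − f = Ma. The torque equation fR = Iα (with α = a/R) gives f = kMa.
Combining, a = g sinθ/(1+k) and f = kMa = kMg sinθ/(1+k).
f = 0.4 × 1.33 × 9.81 × sin18.8° / 1.4 ≈ 1.20 N.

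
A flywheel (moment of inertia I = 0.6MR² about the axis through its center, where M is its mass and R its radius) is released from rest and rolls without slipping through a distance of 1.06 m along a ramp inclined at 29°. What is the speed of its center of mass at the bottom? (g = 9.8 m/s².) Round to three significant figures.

v ≈ 2.51 m/s

The moment of inertia is 0.6MR², giving k ≡ I/(MR²) = 0.6.
Since it rolls without slipping, ω = v/R and KE = ½Mv² + ½Iω² = ½(1+k)Mv² = (4/5)Mv².
The vertical drop is h = L sinθ = 1.06 × sin29° = 0.5139 m.
Energy conservation: Mgh = (4/5)Mv², so v = √(2gh/(1+k)) = √(2 × 9.8 × 0.5139 / 1.6) ≈ 2.51 m/s.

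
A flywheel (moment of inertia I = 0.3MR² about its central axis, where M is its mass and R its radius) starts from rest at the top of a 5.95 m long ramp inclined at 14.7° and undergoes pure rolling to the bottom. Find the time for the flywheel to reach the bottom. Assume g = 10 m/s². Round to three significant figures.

t ≈ 2.47 s

Here I = 0.3MR², so the shape factor k = I/(MR²) = 0.3.
Along the incline Mg sinθ − f = Ma, and torque about the center fR = Iα = kMR²(a/R) gives f = kMa.
Hence a = g sinθ/(1+k) = 10×sin14.7°/1.3 = 1.952 m/s².
With constant a from rest, t = √(2L/a) = √(2·5.95/1.952) ≈ 2.47 s.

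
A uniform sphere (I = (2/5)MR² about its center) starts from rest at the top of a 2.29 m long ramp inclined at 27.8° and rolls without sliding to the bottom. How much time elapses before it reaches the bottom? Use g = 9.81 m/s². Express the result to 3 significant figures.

t ≈ 1.18 s

For this body I = (2/5)MR², i.e. k = I/(MR²) = 0.4.
Newton's second law down the slope: Mg sinθ − f = Ma. The torque equation fR = Iα (with α = a/R) gives f = kMa.
Hence a = g sinθ/(1+k) = 9.81×sin27.8°/1.4 = 3.268 m/s².
With constant a from rest, t = √(2L/a) = √(2·2.29/3.268) ≈ 1.18 s.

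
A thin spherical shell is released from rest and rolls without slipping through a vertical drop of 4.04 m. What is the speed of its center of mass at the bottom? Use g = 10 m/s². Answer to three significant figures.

With I = (2/3)MR², the ratio k = I/(MR²) is 2/3.
Rolling without slipping gives ω = v/R, so the total kinetic energy is ½Mv² + ½Iω² = ½(1+k)Mv² = (5/6)Mv².
Energy conservation: Mgh = (5/6)Mv², so v = √(2gh/(1+k)) = √(2 × 10 × 4.04 / 1.667) ≈ 6.96 m/s.

v ≈ 6.96 m/s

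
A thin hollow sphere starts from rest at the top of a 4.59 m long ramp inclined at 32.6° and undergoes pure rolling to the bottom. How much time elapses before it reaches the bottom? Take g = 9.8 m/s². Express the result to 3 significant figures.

t ≈ 1.70 s

With I = (2/3)MR², the ratio k = I/(MR²) is 2/3.
Along the incline Mg sinθ − f = Ma, and torque about the center fR = Iα = kMR²(a/R) gives f = kMa.
Hence a = g sinθ/(1+k) = 9.8×sin32.6°/1.667 = 3.168 m/s².
With constant a from rest, t = √(2L/a) = √(2·4.59/3.168) ≈ 1.70 s.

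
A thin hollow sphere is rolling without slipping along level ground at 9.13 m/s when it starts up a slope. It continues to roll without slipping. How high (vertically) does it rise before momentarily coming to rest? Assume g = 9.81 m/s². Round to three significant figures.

The moment of inertia is (2/3)MR², giving k ≡ I/(MR²) = 2/3.
Rolling without slipping gives ω = v/R, so the total kinetic energy is ½Mv² + ½Iω² = ½(1+k)Mv² = (5/6)Mv².
All of this converts to potential energy at the highest point: (5/6)Mv₀² = Mgh.
Thus h = (1+k)v₀²/(2g) = 1.667 × 9.13² / (2 × 9.81) ≈ 7.08 m.

h ≈ 7.08 m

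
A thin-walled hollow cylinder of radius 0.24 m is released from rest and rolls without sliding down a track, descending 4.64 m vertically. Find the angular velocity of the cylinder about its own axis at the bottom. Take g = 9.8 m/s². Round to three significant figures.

Here I = MR², so the shape factor k = I/(MR²) = 1.
Rolling without slipping gives ω = v/R, so the total kinetic energy is ½Mv² + ½Iω² = ½(1+k)Mv² = Mv².
Energy conservation Mgh = ½(1+k)Mv² gives v = √(2gh/(1+k)) = √(2 × 9.8 × 4.64 / 2) = 6.743 m/s.
Then ω = v/R = 6.743 / 0.24 ≈ 28.1 rad/s.

ω ≈ 28.1 rad/s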